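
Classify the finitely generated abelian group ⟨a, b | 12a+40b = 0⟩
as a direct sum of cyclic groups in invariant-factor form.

rank_ℚ(R)=1; free=2−1=1
SNF(R) diag = [4] → torsion [4]

Answer: M ≅ ℤ^1 ⊕ ℤ/4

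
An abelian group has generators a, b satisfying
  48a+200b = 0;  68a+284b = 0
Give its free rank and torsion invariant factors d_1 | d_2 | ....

Answer: M ≅ ℤ/4 ⊕ ℤ/8

Derivation:
rank_ℚ(R)=2; free=2−2=0
SNF(R) diag = [4, 8] → torsion [4, 8]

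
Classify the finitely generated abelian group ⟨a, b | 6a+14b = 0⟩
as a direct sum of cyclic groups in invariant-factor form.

Answer: M ≅ ℤ^1 ⊕ ℤ/2

Derivation:
rank_ℚ(R)=1; free=2−1=1
SNF(R) diag = [2] → torsion [2]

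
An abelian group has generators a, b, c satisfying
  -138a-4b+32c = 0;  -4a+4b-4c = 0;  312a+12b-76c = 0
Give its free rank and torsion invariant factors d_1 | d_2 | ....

Answer: M ≅ ℤ/2 ⊕ ℤ/4 ⊕ ℤ/8

Derivation:
rank_ℚ(R)=3; free=3−3=0
SNF(R) diag = [2, 4, 8] → torsion [2, 4, 8]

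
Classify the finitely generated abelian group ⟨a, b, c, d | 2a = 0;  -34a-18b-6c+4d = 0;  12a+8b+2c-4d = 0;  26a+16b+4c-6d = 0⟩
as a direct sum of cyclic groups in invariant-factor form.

rank_ℚ(R)=4; free=4−4=0
SNF(R) diag = [2, 2, 2, 6] → torsion [2, 2, 2, 6]

Answer: M ≅ ℤ/2 ⊕ ℤ/2 ⊕ ℤ/2 ⊕ ℤ/6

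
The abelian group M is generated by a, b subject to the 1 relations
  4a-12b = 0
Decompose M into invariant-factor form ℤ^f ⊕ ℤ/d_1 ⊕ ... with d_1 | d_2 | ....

Answer: M ≅ ℤ^1 ⊕ ℤ/4

Derivation:
rank_ℚ(R)=1; free=2−1=1
SNF(R) diag = [4] → torsion [4]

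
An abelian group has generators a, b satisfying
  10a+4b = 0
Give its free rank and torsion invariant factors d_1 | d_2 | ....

rank_ℚ(R)=1; free=2−1=1
SNF(R) diag = [2] → torsion [2]

Answer: M ≅ ℤ^1 ⊕ ℤ/2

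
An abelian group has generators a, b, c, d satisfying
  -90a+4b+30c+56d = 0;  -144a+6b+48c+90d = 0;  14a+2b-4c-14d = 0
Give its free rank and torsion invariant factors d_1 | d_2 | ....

Answer: M ≅ ℤ^1 ⊕ ℤ/2 ⊕ ℤ/2 ⊕ ℤ/6

Derivation:
rank_ℚ(R)=3; free=4−3=1
SNF(R) diag = [2, 2, 6] → torsion [2, 2, 6]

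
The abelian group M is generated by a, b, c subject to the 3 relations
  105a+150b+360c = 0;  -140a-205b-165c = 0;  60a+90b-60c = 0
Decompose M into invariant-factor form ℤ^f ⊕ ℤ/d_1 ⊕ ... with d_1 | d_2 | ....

rank_ℚ(R)=3; free=3−3=0
SNF(R) diag = [5, 15, 30] → torsion [5, 15, 30]

Answer: M ≅ ℤ/5 ⊕ ℤ/15 ⊕ ℤ/30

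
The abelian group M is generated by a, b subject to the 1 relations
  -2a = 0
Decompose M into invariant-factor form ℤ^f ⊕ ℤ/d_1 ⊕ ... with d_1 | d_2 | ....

rank_ℚ(R)=1; free=2−1=1
SNF(R) diag = [2] → torsion [2]

Answer: M ≅ ℤ^1 ⊕ ℤ/2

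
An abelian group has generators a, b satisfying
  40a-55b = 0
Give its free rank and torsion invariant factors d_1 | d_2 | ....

rank_ℚ(R)=1; free=2−1=1
SNF(R) diag = [5] → torsion [5]

Answer: M ≅ ℤ^1 ⊕ ℤ/5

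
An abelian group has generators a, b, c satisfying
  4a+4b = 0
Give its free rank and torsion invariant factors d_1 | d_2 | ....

rank_ℚ(R)=1; free=3−1=2
SNF(R) diag = [4] → torsion [4]

Answer: M ≅ ℤ^2 ⊕ ℤ/4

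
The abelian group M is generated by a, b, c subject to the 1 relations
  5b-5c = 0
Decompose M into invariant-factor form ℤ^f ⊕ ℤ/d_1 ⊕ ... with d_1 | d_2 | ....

rank_ℚ(R)=1; free=3−1=2
SNF(R) diag = [5] → torsion [5]

Answer: M ≅ ℤ^2 ⊕ ℤ/5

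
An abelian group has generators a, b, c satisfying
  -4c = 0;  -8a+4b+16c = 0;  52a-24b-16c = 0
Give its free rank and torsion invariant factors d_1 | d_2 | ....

Answer: M ≅ ℤ/4 ⊕ ℤ/4 ⊕ ℤ/4

Derivation:
rank_ℚ(R)=3; free=3−3=0
SNF(R) diag = [4, 4, 4] → torsion [4, 4, 4]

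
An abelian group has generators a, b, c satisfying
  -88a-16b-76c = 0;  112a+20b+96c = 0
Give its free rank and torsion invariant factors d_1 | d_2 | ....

rank_ℚ(R)=2; free=3−2=1
SNF(R) diag = [4, 4] → torsion [4, 4]

Answer: M ≅ ℤ^1 ⊕ ℤ/4 ⊕ ℤ/4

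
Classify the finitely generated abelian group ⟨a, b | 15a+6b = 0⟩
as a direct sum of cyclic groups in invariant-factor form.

rank_ℚ(R)=1; free=2−1=1
SNF(R) diag = [3] → torsion [3]

Answer: M ≅ ℤ^1 ⊕ ℤ/3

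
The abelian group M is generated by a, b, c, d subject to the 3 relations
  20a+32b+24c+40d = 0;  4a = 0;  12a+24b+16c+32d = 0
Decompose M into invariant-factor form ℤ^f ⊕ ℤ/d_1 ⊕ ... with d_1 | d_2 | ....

Answer: M ≅ ℤ^1 ⊕ ℤ/4 ⊕ ℤ/8 ⊕ ℤ/8

Derivation:
rank_ℚ(R)=3; free=4−3=1
SNF(R) diag = [4, 8, 8] → torsion [4, 8, 8]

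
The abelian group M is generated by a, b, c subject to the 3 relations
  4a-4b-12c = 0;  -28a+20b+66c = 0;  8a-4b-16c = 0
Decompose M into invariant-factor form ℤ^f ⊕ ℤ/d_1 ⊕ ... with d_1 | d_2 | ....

rank_ℚ(R)=3; free=3−3=0
SNF(R) diag = [2, 4, 4] → torsion [2, 4, 4]

Answer: M ≅ ℤ/2 ⊕ ℤ/4 ⊕ ℤ/4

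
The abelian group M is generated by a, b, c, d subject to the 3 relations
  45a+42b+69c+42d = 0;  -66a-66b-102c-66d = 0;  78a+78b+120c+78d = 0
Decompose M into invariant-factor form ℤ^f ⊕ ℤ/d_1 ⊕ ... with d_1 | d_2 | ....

Answer: M ≅ ℤ^1 ⊕ ℤ/3 ⊕ ℤ/6 ⊕ ℤ/6

Derivation:
rank_ℚ(R)=3; free=4−3=1
SNF(R) diag = [3, 6, 6] → torsion [3, 6, 6]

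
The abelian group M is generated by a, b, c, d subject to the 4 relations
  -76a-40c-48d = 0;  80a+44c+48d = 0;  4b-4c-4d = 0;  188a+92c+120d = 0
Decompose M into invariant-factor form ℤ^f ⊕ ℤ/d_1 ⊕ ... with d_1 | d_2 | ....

Answer: M ≅ ℤ/4 ⊕ ℤ/4 ⊕ ℤ/12 ⊕ ℤ/24

Derivation:
rank_ℚ(R)=4; free=4−4=0
SNF(R) diag = [4, 4, 12, 24] → torsion [4, 4, 12, 24]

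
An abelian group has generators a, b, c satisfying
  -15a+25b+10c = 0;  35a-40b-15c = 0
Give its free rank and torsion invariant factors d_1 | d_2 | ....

Answer: M ≅ ℤ^1 ⊕ ℤ/5 ⊕ ℤ/5

Derivation:
rank_ℚ(R)=2; free=3−2=1
SNF(R) diag = [5, 5] → torsion [5, 5]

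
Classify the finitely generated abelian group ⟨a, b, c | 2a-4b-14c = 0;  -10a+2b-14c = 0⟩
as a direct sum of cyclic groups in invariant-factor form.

Answer: M ≅ ℤ^1 ⊕ ℤ/2 ⊕ ℤ/6

Derivation:
rank_ℚ(R)=2; free=3−2=1
SNF(R) diag = [2, 6] → torsion [2, 6]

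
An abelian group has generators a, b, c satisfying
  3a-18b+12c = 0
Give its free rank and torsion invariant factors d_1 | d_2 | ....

rank_ℚ(R)=1; free=3−1=2
SNF(R) diag = [3] → torsion [3]

Answer: M ≅ ℤ^2 ⊕ ℤ/3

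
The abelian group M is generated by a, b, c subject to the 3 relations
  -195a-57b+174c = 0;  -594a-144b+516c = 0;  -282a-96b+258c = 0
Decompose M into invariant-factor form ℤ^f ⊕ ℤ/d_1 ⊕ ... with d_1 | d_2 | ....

rank_ℚ(R)=3; free=3−3=0
SNF(R) diag = [3, 6, 18] → torsion [3, 6, 18]

Answer: M ≅ ℤ/3 ⊕ ℤ/6 ⊕ ℤ/18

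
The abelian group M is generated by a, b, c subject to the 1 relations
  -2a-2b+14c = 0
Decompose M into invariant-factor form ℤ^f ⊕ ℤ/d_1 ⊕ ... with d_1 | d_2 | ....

Answer: M ≅ ℤ^2 ⊕ ℤ/2

Derivation:
rank_ℚ(R)=1; free=3−1=2
SNF(R) diag = [2] → torsion [2]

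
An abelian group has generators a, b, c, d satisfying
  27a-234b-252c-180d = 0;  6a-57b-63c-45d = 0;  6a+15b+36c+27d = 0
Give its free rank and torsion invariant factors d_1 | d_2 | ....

Answer: M ≅ ℤ^1 ⊕ ℤ/3 ⊕ ℤ/9 ⊕ ℤ/9

Derivation:
rank_ℚ(R)=3; free=4−3=1
SNF(R) diag = [3, 9, 9] → torsion [3, 9, 9]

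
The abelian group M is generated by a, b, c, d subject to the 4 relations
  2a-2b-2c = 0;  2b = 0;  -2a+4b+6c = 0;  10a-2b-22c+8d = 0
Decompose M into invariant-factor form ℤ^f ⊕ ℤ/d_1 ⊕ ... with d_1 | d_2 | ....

rank_ℚ(R)=4; free=4−4=0
SNF(R) diag = [2, 2, 4, 8] → torsion [2, 2, 4, 8]

Answer: M ≅ ℤ/2 ⊕ ℤ/2 ⊕ ℤ/4 ⊕ ℤ/8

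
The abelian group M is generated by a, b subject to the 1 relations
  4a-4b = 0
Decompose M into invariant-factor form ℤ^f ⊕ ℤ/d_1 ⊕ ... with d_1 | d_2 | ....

Answer: M ≅ ℤ^1 ⊕ ℤ/4

Derivation:
rank_ℚ(R)=1; free=2−1=1
SNF(R) diag = [4] → torsion [4]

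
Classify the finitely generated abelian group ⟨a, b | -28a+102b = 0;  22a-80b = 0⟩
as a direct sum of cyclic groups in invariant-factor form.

Answer: M ≅ ℤ/2 ⊕ ℤ/2

Derivation:
rank_ℚ(R)=2; free=2−2=0
SNF(R) diag = [2, 2] → torsion [2, 2]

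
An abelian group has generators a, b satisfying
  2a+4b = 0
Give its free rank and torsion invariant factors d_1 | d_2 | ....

rank_ℚ(R)=1; free=2−1=1
SNF(R) diag = [2] → torsion [2]

Answer: M ≅ ℤ^1 ⊕ ℤ/2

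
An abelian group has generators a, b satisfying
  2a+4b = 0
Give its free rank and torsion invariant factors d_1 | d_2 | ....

rank_ℚ(R)=1; free=2−1=1
SNF(R) diag = [2] → torsion [2]

Answer: M ≅ ℤ^1 ⊕ ℤ/2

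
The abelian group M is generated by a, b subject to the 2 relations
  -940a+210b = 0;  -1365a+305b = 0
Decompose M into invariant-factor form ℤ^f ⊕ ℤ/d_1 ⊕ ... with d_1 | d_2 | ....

rank_ℚ(R)=2; free=2−2=0
SNF(R) diag = [5, 10] → torsion [5, 10]

Answer: M ≅ ℤ/5 ⊕ ℤ/10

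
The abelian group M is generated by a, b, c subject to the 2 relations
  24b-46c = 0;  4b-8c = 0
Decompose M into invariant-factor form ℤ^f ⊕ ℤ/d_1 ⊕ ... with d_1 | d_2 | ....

rank_ℚ(R)=2; free=3−2=1
SNF(R) diag = [2, 4] → torsion [2, 4]

Answer: M ≅ ℤ^1 ⊕ ℤ/2 ⊕ ℤ/4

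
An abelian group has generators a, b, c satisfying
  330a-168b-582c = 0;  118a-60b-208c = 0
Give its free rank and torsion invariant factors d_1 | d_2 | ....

Answer: M ≅ ℤ^1 ⊕ ℤ/2 ⊕ ℤ/6

Derivation:
rank_ℚ(R)=2; free=3−2=1
SNF(R) diag = [2, 6] → torsion [2, 6]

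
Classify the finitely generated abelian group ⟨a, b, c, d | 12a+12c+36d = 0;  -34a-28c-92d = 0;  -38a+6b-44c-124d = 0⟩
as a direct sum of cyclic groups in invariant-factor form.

Answer: M ≅ ℤ^1 ⊕ ℤ/2 ⊕ ℤ/6 ⊕ ℤ/12

Derivation:
rank_ℚ(R)=3; free=4−3=1
SNF(R) diag = [2, 6, 12] → torsion [2, 6, 12]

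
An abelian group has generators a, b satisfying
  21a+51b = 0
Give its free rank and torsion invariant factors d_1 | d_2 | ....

rank_ℚ(R)=1; free=2−1=1
SNF(R) diag = [3] → torsion [3]

Answer: M ≅ ℤ^1 ⊕ ℤ/3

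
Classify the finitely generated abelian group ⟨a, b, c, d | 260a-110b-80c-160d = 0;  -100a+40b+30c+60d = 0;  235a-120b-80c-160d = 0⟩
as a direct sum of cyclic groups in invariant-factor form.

Answer: M ≅ ℤ^1 ⊕ ℤ/5 ⊕ ℤ/10 ⊕ ℤ/10

Derivation:
rank_ℚ(R)=3; free=4−3=1
SNF(R) diag = [5, 10, 10] → torsion [5, 10, 10]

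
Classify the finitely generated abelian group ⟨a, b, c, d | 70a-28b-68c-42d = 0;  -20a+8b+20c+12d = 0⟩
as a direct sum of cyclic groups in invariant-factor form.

rank_ℚ(R)=2; free=4−2=2
SNF(R) diag = [2, 4] → torsion [2, 4]

Answer: M ≅ ℤ^2 ⊕ ℤ/2 ⊕ ℤ/4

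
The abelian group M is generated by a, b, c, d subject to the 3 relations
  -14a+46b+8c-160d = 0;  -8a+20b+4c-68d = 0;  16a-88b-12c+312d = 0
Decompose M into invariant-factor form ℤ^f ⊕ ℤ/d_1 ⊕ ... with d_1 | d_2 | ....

rank_ℚ(R)=3; free=4−3=1
SNF(R) diag = [2, 4, 4] → torsion [2, 4, 4]

Answer: M ≅ ℤ^1 ⊕ ℤ/2 ⊕ ℤ/4 ⊕ ℤ/4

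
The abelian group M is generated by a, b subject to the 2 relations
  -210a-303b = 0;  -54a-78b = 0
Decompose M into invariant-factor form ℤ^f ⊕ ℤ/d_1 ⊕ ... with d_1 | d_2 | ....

rank_ℚ(R)=2; free=2−2=0
SNF(R) diag = [3, 6] → torsion [3, 6]

Answer: M ≅ ℤ/3 ⊕ ℤ/6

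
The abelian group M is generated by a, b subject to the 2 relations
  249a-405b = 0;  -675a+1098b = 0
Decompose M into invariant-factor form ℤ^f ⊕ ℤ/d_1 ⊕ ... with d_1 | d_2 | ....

rank_ℚ(R)=2; free=2−2=0
SNF(R) diag = [3, 9] → torsion [3, 9]

Answer: M ≅ ℤ/3 ⊕ ℤ/9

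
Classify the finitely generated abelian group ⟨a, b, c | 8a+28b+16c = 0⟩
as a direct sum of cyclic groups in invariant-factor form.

rank_ℚ(R)=1; free=3−1=2
SNF(R) diag = [4] → torsion [4]

Answer: M ≅ ℤ^2 ⊕ ℤ/4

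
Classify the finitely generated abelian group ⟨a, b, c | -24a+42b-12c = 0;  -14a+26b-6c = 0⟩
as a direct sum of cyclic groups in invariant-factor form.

rank_ℚ(R)=2; free=3−2=1
SNF(R) diag = [2, 6] → torsion [2, 6]

Answer: M ≅ ℤ^1 ⊕ ℤ/2 ⊕ ℤ/6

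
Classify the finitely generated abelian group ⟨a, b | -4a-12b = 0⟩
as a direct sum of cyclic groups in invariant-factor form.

rank_ℚ(R)=1; free=2−1=1
SNF(R) diag = [4] → torsion [4]

Answer: M ≅ ℤ^1 ⊕ ℤ/4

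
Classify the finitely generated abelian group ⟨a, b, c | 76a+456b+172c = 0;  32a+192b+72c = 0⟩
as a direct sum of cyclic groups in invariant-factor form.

rank_ℚ(R)=2; free=3−2=1
SNF(R) diag = [4, 8] → torsion [4, 8]

Answer: M ≅ ℤ^1 ⊕ ℤ/4 ⊕ ℤ/8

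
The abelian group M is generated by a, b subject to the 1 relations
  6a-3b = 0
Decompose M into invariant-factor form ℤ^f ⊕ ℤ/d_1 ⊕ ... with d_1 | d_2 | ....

Answer: M ≅ ℤ^1 ⊕ ℤ/3

Derivation:
rank_ℚ(R)=1; free=2−1=1
SNF(R) diag = [3] → torsion [3]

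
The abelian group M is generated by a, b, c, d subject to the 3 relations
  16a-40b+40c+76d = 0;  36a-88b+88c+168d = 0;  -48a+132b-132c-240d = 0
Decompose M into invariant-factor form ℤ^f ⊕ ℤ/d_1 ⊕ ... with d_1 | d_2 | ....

Answer: M ≅ ℤ^1 ⊕ ℤ/4 ⊕ ℤ/4 ⊕ ℤ/12

Derivation:
rank_ℚ(R)=3; free=4−3=1
SNF(R) diag = [4, 4, 12] → torsion [4, 4, 12]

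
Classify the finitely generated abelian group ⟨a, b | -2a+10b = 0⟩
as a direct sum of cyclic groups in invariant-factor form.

rank_ℚ(R)=1; free=2−1=1
SNF(R) diag = [2] → torsion [2]

Answer: M ≅ ℤ^1 ⊕ ℤ/2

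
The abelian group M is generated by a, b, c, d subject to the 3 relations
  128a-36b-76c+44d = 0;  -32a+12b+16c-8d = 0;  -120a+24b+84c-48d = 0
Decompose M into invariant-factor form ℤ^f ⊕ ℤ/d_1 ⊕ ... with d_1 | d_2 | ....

Answer: M ≅ ℤ^1 ⊕ ℤ/4 ⊕ ℤ/12 ⊕ ℤ/12

Derivation:
rank_ℚ(R)=3; free=4−3=1
SNF(R) diag = [4, 12, 12] → torsion [4, 12, 12]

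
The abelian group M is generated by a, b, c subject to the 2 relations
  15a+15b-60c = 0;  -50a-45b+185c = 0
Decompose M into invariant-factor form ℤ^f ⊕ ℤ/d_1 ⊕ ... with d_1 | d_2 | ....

rank_ℚ(R)=2; free=3−2=1
SNF(R) diag = [5, 15] → torsion [5, 15]

Answer: M ≅ ℤ^1 ⊕ ℤ/5 ⊕ ℤ/15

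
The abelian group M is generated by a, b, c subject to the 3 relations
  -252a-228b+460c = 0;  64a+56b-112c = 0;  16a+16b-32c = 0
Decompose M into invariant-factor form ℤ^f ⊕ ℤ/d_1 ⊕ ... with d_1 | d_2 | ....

rank_ℚ(R)=3; free=3−3=0
SNF(R) diag = [4, 8, 16] → torsion [4, 8, 16]

Answer: M ≅ ℤ/4 ⊕ ℤ/8 ⊕ ℤ/16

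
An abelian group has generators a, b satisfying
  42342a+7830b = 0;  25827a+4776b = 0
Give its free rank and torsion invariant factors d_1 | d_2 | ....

Answer: M ≅ ℤ/3 ⊕ ℤ/6

Derivation:
rank_ℚ(R)=2; free=2−2=0
SNF(R) diag = [3, 6] → torsion [3, 6]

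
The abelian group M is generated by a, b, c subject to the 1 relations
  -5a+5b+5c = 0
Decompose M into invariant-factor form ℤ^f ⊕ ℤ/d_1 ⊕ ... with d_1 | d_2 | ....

rank_ℚ(R)=1; free=3−1=2
SNF(R) diag = [5] → torsion [5]

Answer: M ≅ ℤ^2 ⊕ ℤ/5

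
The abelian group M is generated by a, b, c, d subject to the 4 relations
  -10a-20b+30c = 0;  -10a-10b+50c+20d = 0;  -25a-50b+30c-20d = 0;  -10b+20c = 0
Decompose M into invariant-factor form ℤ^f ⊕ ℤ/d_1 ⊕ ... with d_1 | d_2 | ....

Answer: M ≅ ℤ/5 ⊕ ℤ/10 ⊕ ℤ/10 ⊕ ℤ/20

Derivation:
rank_ℚ(R)=4; free=4−4=0
SNF(R) diag = [5, 10, 10, 20] → torsion [5, 10, 10, 20]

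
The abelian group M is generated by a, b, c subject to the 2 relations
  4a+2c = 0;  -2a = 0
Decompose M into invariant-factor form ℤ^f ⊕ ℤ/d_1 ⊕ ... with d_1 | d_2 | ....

rank_ℚ(R)=2; free=3−2=1
SNF(R) diag = [2, 2] → torsion [2, 2]

Answer: M ≅ ℤ^1 ⊕ ℤ/2 ⊕ ℤ/2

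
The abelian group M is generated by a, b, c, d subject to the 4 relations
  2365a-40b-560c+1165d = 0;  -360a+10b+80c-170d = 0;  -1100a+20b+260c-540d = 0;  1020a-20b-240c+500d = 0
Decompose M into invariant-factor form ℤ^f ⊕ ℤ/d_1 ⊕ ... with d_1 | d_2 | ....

rank_ℚ(R)=4; free=4−4=0
SNF(R) diag = [5, 10, 20, 20] → torsion [5, 10, 20, 20]

Answer: M ≅ ℤ/5 ⊕ ℤ/10 ⊕ ℤ/20 ⊕ ℤ/20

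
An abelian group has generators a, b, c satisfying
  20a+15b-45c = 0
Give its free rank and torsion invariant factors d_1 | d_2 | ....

rank_ℚ(R)=1; free=3−1=2
SNF(R) diag = [5] → torsion [5]

Answer: M ≅ ℤ^2 ⊕ ℤ/5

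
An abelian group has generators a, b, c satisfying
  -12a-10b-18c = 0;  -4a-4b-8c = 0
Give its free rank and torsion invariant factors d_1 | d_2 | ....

rank_ℚ(R)=2; free=3−2=1
SNF(R) diag = [2, 4] → torsion [2, 4]

Answer: M ≅ ℤ^1 ⊕ ℤ/2 ⊕ ℤ/4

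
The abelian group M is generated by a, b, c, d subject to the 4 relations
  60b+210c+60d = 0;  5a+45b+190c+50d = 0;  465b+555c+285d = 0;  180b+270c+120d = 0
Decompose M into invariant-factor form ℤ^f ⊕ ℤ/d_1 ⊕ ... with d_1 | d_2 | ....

Answer: M ≅ ℤ/5 ⊕ ℤ/15 ⊕ ℤ/30 ⊕ ℤ/60

Derivation:
rank_ℚ(R)=4; free=4−4=0
SNF(R) diag = [5, 15, 30, 60] → torsion [5, 15, 30, 60]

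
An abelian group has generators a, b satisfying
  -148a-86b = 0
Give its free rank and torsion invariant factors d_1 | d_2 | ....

Answer: M ≅ ℤ^1 ⊕ ℤ/2

Derivation:
rank_ℚ(R)=1; free=2−1=1
SNF(R) diag = [2] → torsion [2]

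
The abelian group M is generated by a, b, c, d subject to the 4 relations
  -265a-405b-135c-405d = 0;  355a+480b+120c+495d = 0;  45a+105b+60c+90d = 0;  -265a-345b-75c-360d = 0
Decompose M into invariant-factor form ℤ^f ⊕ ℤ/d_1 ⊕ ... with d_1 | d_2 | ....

rank_ℚ(R)=4; free=4−4=0
SNF(R) diag = [5, 15, 45, 45] → torsion [5, 15, 45, 45]

Answer: M ≅ ℤ/5 ⊕ ℤ/15 ⊕ ℤ/45 ⊕ ℤ/45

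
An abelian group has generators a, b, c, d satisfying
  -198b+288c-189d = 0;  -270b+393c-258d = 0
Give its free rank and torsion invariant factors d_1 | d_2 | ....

Answer: M ≅ ℤ^2 ⊕ ℤ/3 ⊕ ℤ/9

Derivation:
rank_ℚ(R)=2; free=4−2=2
SNF(R) diag = [3, 9] → torsion [3, 9]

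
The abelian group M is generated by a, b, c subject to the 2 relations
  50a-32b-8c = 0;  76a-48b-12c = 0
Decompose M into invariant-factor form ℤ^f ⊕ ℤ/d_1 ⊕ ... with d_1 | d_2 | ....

Answer: M ≅ ℤ^1 ⊕ ℤ/2 ⊕ ℤ/4

Derivation:
rank_ℚ(R)=2; free=3−2=1
SNF(R) diag = [2, 4] → torsion [2, 4]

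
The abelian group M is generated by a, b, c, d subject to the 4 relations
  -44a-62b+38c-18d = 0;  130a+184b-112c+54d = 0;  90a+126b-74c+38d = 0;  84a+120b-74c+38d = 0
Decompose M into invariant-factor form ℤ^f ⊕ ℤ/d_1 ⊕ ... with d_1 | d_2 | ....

rank_ℚ(R)=4; free=4−4=0
SNF(R) diag = [2, 2, 6, 18] → torsion [2, 2, 6, 18]

Answer: M ≅ ℤ/2 ⊕ ℤ/2 ⊕ ℤ/6 ⊕ ℤ/18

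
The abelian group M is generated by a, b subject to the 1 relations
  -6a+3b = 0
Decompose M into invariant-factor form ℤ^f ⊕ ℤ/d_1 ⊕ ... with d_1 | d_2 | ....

Answer: M ≅ ℤ^1 ⊕ ℤ/3

Derivation:
rank_ℚ(R)=1; free=2−1=1
SNF(R) diag = [3] → torsion [3]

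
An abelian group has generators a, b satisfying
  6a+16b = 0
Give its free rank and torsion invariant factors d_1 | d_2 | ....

Answer: M ≅ ℤ^1 ⊕ ℤ/2

Derivation:
rank_ℚ(R)=1; free=2−1=1
SNF(R) diag = [2] → torsion [2]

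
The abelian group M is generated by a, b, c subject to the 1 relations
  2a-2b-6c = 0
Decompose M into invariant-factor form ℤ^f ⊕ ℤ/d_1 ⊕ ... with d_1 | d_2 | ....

Answer: M ≅ ℤ^2 ⊕ ℤ/2

Derivation:
rank_ℚ(R)=1; free=3−1=2
SNF(R) diag = [2] → torsion [2]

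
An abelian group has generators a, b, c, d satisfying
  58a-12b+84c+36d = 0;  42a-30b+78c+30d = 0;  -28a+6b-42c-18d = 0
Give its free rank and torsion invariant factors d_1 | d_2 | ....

Answer: M ≅ ℤ^1 ⊕ ℤ/2 ⊕ ℤ/6 ⊕ ℤ/12

Derivation:
rank_ℚ(R)=3; free=4−3=1
SNF(R) diag = [2, 6, 12] → torsion [2, 6, 12]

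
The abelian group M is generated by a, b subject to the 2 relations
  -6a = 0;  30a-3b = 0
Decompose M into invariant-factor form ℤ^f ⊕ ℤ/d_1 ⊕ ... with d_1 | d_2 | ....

Answer: M ≅ ℤ/3 ⊕ ℤ/6

Derivation:
rank_ℚ(R)=2; free=2−2=0
SNF(R) diag = [3, 6] → torsion [3, 6]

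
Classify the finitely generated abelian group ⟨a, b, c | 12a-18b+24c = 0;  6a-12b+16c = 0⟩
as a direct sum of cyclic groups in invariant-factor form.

rank_ℚ(R)=2; free=3−2=1
SNF(R) diag = [2, 6] → torsion [2, 6]

Answer: M ≅ ℤ^1 ⊕ ℤ/2 ⊕ ℤ/6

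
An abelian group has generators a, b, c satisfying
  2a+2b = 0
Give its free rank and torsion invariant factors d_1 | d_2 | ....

Answer: M ≅ ℤ^2 ⊕ ℤ/2

Derivation:
rank_ℚ(R)=1; free=3−1=2
SNF(R) diag = [2] → torsion [2]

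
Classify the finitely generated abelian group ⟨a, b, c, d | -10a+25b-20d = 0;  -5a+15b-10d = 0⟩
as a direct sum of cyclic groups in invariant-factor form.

Answer: M ≅ ℤ^2 ⊕ ℤ/5 ⊕ ℤ/5

Derivation:
rank_ℚ(R)=2; free=4−2=2
SNF(R) diag = [5, 5] → torsion [5, 5]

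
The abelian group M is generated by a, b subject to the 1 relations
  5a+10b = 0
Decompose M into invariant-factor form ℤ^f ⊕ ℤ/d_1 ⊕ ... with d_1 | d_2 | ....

Answer: M ≅ ℤ^1 ⊕ ℤ/5

Derivation:
rank_ℚ(R)=1; free=2−1=1
SNF(R) diag = [5] → torsion [5]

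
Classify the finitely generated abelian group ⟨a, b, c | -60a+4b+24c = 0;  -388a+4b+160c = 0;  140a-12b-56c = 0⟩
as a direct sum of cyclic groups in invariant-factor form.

rank_ℚ(R)=3; free=3−3=0
SNF(R) diag = [4, 8, 24] → torsion [4, 8, 24]

Answer: M ≅ ℤ/4 ⊕ ℤ/8 ⊕ ℤ/24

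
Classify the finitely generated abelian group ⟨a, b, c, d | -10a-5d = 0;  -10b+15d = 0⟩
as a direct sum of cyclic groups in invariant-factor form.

rank_ℚ(R)=2; free=4−2=2
SNF(R) diag = [5, 10] → torsion [5, 10]

Answer: M ≅ ℤ^2 ⊕ ℤ/5 ⊕ ℤ/10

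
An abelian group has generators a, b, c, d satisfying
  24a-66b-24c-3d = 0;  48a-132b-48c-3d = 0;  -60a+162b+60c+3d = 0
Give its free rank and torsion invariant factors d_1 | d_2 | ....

rank_ℚ(R)=3; free=4−3=1
SNF(R) diag = [3, 6, 12] → torsion [3, 6, 12]

Answer: M ≅ ℤ^1 ⊕ ℤ/3 ⊕ ℤ/6 ⊕ ℤ/12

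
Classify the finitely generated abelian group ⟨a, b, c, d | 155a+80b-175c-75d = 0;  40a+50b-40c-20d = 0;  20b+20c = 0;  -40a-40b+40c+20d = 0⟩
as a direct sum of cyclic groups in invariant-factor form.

Answer: M ≅ ℤ/5 ⊕ ℤ/10 ⊕ ℤ/20 ⊕ ℤ/20

Derivation:
rank_ℚ(R)=4; free=4−4=0
SNF(R) diag = [5, 10, 20, 20] → torsion [5, 10, 20, 20]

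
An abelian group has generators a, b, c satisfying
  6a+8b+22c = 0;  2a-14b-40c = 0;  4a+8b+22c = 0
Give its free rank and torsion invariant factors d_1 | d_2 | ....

Answer: M ≅ ℤ/2 ⊕ ℤ/2 ⊕ ℤ/6

Derivation:
rank_ℚ(R)=3; free=3−3=0
SNF(R) diag = [2, 2, 6] → torsion [2, 2, 6]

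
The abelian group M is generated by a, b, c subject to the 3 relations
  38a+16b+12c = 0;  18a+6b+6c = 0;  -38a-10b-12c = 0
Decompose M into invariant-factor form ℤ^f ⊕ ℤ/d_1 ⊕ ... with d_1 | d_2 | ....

Answer: M ≅ ℤ/2 ⊕ ℤ/6 ⊕ ℤ/6

Derivation:
rank_ℚ(R)=3; free=3−3=0
SNF(R) diag = [2, 6, 6] → torsion [2, 6, 6]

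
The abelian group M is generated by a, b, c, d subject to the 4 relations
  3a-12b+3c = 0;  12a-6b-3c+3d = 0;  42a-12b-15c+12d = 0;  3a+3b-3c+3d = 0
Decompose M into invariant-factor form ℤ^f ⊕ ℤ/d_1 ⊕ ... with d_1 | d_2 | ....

Answer: M ≅ ℤ/3 ⊕ ℤ/3 ⊕ ℤ/3 ⊕ ℤ/9

Derivation:
rank_ℚ(R)=4; free=4−4=0
SNF(R) diag = [3, 3, 3, 9] → torsion [3, 3, 3, 9]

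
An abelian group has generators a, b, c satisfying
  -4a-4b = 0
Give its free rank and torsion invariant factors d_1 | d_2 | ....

rank_ℚ(R)=1; free=3−1=2
SNF(R) diag = [4] → torsion [4]

Answer: M ≅ ℤ^2 ⊕ ℤ/4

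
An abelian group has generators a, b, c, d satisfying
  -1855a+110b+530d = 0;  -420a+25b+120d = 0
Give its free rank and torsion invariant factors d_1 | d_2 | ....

Answer: M ≅ ℤ^2 ⊕ ℤ/5 ⊕ ℤ/5

Derivation:
rank_ℚ(R)=2; free=4−2=2
SNF(R) diag = [5, 5] → torsion [5, 5]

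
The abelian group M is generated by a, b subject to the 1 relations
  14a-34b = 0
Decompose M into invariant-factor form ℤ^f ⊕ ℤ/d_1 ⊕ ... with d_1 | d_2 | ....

Answer: M ≅ ℤ^1 ⊕ ℤ/2

Derivation:
rank_ℚ(R)=1; free=2−1=1
SNF(R) diag = [2] → torsion [2]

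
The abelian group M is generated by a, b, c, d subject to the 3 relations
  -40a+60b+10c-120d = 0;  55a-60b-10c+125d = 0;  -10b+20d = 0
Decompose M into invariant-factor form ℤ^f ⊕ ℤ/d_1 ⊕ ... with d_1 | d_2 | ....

rank_ℚ(R)=3; free=4−3=1
SNF(R) diag = [5, 10, 10] → torsion [5, 10, 10]

Answer: M ≅ ℤ^1 ⊕ ℤ/5 ⊕ ℤ/10 ⊕ ℤ/10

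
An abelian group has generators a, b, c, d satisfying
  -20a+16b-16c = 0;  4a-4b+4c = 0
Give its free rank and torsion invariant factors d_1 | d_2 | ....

rank_ℚ(R)=2; free=4−2=2
SNF(R) diag = [4, 4] → torsion [4, 4]

Answer: M ≅ ℤ^2 ⊕ ℤ/4 ⊕ ℤ/4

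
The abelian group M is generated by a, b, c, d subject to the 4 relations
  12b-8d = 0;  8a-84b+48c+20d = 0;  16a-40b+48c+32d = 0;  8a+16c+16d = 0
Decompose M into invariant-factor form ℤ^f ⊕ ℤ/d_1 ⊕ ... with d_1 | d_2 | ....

rank_ℚ(R)=4; free=4−4=0
SNF(R) diag = [4, 4, 8, 16] → torsion [4, 4, 8, 16]

Answer: M ≅ ℤ/4 ⊕ ℤ/4 ⊕ ℤ/8 ⊕ ℤ/16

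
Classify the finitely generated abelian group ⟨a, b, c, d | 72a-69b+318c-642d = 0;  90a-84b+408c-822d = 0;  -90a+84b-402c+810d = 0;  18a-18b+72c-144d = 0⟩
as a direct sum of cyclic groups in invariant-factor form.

rank_ℚ(R)=4; free=4−4=0
SNF(R) diag = [3, 6, 6, 18] → torsion [3, 6, 6, 18]

Answer: M ≅ ℤ/3 ⊕ ℤ/6 ⊕ ℤ/6 ⊕ ℤ/18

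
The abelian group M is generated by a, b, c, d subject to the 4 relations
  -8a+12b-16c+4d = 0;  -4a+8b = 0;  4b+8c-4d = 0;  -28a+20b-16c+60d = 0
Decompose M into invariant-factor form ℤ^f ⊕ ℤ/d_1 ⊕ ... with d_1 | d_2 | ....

rank_ℚ(R)=4; free=4−4=0
SNF(R) diag = [4, 4, 8, 24] → torsion [4, 4, 8, 24]

Answer: M ≅ ℤ/4 ⊕ ℤ/4 ⊕ ℤ/8 ⊕ ℤ/24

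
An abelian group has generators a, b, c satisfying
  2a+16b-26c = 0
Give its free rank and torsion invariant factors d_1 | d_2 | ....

rank_ℚ(R)=1; free=3−1=2
SNF(R) diag = [2] → torsion [2]

Answer: M ≅ ℤ^2 ⊕ ℤ/2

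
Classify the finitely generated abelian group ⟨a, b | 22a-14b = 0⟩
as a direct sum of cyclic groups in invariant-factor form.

Answer: M ≅ ℤ^1 ⊕ ℤ/2

Derivation:
rank_ℚ(R)=1; free=2−1=1
SNF(R) diag = [2] → torsion [2]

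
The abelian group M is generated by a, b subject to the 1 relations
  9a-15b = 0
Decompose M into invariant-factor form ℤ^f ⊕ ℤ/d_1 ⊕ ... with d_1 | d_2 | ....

Answer: M ≅ ℤ^1 ⊕ ℤ/3

Derivation:
rank_ℚ(R)=1; free=2−1=1
SNF(R) diag = [3] → torsion [3]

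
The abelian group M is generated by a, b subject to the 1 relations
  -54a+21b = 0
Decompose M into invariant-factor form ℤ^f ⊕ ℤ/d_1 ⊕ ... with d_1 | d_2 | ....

rank_ℚ(R)=1; free=2−1=1
SNF(R) diag = [3] → torsion [3]

Answer: M ≅ ℤ^1 ⊕ ℤ/3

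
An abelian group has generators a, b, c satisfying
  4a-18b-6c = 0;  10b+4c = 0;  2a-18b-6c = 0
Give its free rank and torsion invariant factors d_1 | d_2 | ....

rank_ℚ(R)=3; free=3−3=0
SNF(R) diag = [2, 2, 6] → torsion [2, 2, 6]

Answer: M ≅ ℤ/2 ⊕ ℤ/2 ⊕ ℤ/6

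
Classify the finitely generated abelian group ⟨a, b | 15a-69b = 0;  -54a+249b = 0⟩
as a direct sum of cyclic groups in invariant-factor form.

Answer: M ≅ ℤ/3 ⊕ ℤ/3

Derivation:
rank_ℚ(R)=2; free=2−2=0
SNF(R) diag = [3, 3] → torsion [3, 3]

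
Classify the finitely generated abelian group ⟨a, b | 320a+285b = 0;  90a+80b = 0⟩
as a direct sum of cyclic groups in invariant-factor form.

Answer: M ≅ ℤ/5 ⊕ ℤ/10

Derivation:
rank_ℚ(R)=2; free=2−2=0
SNF(R) diag = [5, 10] → torsion [5, 10]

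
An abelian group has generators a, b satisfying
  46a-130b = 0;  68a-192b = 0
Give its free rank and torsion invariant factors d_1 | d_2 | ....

rank_ℚ(R)=2; free=2−2=0
SNF(R) diag = [2, 4] → torsion [2, 4]

Answer: M ≅ ℤ/2 ⊕ ℤ/4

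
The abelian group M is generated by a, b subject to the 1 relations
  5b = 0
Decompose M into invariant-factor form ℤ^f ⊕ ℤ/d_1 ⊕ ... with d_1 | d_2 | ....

Answer: M ≅ ℤ^1 ⊕ ℤ/5

Derivation:
rank_ℚ(R)=1; free=2−1=1
SNF(R) diag = [5] → torsion [5]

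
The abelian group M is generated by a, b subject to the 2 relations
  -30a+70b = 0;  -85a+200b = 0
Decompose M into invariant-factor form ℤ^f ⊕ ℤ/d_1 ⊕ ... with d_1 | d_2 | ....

Answer: M ≅ ℤ/5 ⊕ ℤ/10

Derivation:
rank_ℚ(R)=2; free=2−2=0
SNF(R) diag = [5, 10] → torsion [5, 10]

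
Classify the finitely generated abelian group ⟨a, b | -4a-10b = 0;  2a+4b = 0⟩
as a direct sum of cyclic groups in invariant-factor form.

Answer: M ≅ ℤ/2 ⊕ ℤ/2

Derivation:
rank_ℚ(R)=2; free=2−2=0
SNF(R) diag = [2, 2] → torsion [2, 2]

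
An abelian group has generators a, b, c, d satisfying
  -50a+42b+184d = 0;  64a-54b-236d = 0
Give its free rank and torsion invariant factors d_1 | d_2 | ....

rank_ℚ(R)=2; free=4−2=2
SNF(R) diag = [2, 6] → torsion [2, 6]

Answer: M ≅ ℤ^2 ⊕ ℤ/2 ⊕ ℤ/6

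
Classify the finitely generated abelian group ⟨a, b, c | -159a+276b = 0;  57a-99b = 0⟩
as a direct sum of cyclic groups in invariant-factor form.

rank_ℚ(R)=2; free=3−2=1
SNF(R) diag = [3, 3] → torsion [3, 3]

Answer: M ≅ ℤ^1 ⊕ ℤ/3 ⊕ ℤ/3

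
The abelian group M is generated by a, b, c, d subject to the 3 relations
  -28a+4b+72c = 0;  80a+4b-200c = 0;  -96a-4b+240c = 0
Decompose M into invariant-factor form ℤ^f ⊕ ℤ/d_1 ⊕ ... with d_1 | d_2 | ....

Answer: M ≅ ℤ^1 ⊕ ℤ/4 ⊕ ℤ/4 ⊕ ℤ/8

Derivation:
rank_ℚ(R)=3; free=4−3=1
SNF(R) diag = [4, 4, 8] → torsion [4, 4, 8]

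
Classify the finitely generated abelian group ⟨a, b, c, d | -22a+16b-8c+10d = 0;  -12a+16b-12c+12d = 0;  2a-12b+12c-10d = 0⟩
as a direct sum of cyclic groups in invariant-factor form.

rank_ℚ(R)=3; free=4−3=1
SNF(R) diag = [2, 4, 4] → torsion [2, 4, 4]

Answer: M ≅ ℤ^1 ⊕ ℤ/2 ⊕ ℤ/4 ⊕ ℤ/4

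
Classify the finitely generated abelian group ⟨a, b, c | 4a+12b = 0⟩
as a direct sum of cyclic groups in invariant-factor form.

rank_ℚ(R)=1; free=3−1=2
SNF(R) diag = [4] → torsion [4]

Answer: M ≅ ℤ^2 ⊕ ℤ/4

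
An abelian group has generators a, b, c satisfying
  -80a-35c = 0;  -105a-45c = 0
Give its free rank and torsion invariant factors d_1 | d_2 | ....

Answer: M ≅ ℤ^1 ⊕ ℤ/5 ⊕ ℤ/15

Derivation:
rank_ℚ(R)=2; free=3−2=1
SNF(R) diag = [5, 15] → torsion [5, 15]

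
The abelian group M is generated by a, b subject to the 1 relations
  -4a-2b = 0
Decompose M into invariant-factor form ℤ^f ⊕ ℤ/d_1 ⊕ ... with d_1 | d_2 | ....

rank_ℚ(R)=1; free=2−1=1
SNF(R) diag = [2] → torsion [2]

Answer: M ≅ ℤ^1 ⊕ ℤ/2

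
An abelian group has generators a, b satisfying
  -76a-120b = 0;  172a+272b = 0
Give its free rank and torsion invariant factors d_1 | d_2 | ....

rank_ℚ(R)=2; free=2−2=0
SNF(R) diag = [4, 8] → torsion [4, 8]

Answer: M ≅ ℤ/4 ⊕ ℤ/8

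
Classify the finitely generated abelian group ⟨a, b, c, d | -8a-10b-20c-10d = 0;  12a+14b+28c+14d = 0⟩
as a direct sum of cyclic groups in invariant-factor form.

rank_ℚ(R)=2; free=4−2=2
SNF(R) diag = [2, 4] → torsion [2, 4]

Answer: M ≅ ℤ^2 ⊕ ℤ/2 ⊕ ℤ/4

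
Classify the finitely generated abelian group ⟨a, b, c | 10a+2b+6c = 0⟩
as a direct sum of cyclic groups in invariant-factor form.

Answer: M ≅ ℤ^2 ⊕ ℤ/2

Derivation:
rank_ℚ(R)=1; free=3−1=2
SNF(R) diag = [2] → torsion [2]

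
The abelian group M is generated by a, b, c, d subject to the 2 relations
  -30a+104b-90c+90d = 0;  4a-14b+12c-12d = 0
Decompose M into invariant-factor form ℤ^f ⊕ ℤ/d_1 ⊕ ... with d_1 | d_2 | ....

Answer: M ≅ ℤ^2 ⊕ ℤ/2 ⊕ ℤ/2

Derivation:
rank_ℚ(R)=2; free=4−2=2
SNF(R) diag = [2, 2] → torsion [2, 2]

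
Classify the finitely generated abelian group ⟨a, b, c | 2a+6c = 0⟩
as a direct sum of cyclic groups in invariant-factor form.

rank_ℚ(R)=1; free=3−1=2
SNF(R) diag = [2] → torsion [2]

Answer: M ≅ ℤ^2 ⊕ ℤ/2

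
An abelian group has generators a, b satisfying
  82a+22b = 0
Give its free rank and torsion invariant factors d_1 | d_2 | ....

rank_ℚ(R)=1; free=2−1=1
SNF(R) diag = [2] → torsion [2]

Answer: M ≅ ℤ^1 ⊕ ℤ/2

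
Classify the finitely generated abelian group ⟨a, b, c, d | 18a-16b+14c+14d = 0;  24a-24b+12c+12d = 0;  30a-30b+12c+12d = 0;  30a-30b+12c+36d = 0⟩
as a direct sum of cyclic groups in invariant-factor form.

Answer: M ≅ ℤ/2 ⊕ ℤ/6 ⊕ ℤ/12 ⊕ ℤ/24

Derivation:
rank_ℚ(R)=4; free=4−4=0
SNF(R) diag = [2, 6, 12, 24] → torsion [2, 6, 12, 24]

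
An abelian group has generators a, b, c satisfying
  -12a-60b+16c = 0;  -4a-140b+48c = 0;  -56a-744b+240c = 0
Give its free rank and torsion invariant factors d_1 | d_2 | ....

rank_ℚ(R)=3; free=3−3=0
SNF(R) diag = [4, 8, 16] → torsion [4, 8, 16]

Answer: M ≅ ℤ/4 ⊕ ℤ/8 ⊕ ℤ/16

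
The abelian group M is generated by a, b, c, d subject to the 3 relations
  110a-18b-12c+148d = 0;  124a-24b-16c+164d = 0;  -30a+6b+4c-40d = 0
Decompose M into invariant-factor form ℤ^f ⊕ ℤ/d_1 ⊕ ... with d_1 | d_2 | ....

Answer: M ≅ ℤ^1 ⊕ ℤ/2 ⊕ ℤ/4 ⊕ ℤ/8

Derivation:
rank_ℚ(R)=3; free=4−3=1
SNF(R) diag = [2, 4, 8] → torsion [2, 4, 8]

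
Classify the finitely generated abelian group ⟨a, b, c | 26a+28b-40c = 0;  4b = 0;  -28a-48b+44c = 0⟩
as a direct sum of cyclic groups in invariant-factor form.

Answer: M ≅ ℤ/2 ⊕ ℤ/4 ⊕ ℤ/12

Derivation:
rank_ℚ(R)=3; free=3−3=0
SNF(R) diag = [2, 4, 12] → torsion [2, 4, 12]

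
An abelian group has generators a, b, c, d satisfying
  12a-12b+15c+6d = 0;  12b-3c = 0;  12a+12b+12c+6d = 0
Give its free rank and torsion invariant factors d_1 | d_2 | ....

rank_ℚ(R)=3; free=4−3=1
SNF(R) diag = [3, 6, 12] → torsion [3, 6, 12]

Answer: M ≅ ℤ^1 ⊕ ℤ/3 ⊕ ℤ/6 ⊕ ℤ/12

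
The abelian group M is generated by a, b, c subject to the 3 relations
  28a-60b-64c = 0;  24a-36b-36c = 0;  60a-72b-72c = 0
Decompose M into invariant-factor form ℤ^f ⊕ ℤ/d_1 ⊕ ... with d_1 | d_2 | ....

rank_ℚ(R)=3; free=3−3=0
SNF(R) diag = [4, 12, 36] → torsion [4, 12, 36]

Answer: M ≅ ℤ/4 ⊕ ℤ/12 ⊕ ℤ/36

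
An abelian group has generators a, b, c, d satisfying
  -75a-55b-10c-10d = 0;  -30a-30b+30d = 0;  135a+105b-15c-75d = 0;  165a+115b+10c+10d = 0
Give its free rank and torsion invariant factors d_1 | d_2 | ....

Answer: M ≅ ℤ/5 ⊕ ℤ/15 ⊕ ℤ/30 ⊕ ℤ/30

Derivation:
rank_ℚ(R)=4; free=4−4=0
SNF(R) diag = [5, 15, 30, 30] → torsion [5, 15, 30, 30]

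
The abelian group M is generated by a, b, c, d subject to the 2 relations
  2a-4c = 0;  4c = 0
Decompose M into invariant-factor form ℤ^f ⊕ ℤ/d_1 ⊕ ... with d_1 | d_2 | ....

Answer: M ≅ ℤ^2 ⊕ ℤ/2 ⊕ ℤ/4

Derivation:
rank_ℚ(R)=2; free=4−2=2
SNF(R) diag = [2, 4] → torsion [2, 4]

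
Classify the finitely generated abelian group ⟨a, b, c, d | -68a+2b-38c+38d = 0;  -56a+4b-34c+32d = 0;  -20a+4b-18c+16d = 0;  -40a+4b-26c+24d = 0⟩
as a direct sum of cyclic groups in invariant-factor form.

Answer: M ≅ ℤ/2 ⊕ ℤ/2 ⊕ ℤ/4 ⊕ ℤ/8

Derivation:
rank_ℚ(R)=4; free=4−4=0
SNF(R) diag = [2, 2, 4, 8] → torsion [2, 2, 4, 8]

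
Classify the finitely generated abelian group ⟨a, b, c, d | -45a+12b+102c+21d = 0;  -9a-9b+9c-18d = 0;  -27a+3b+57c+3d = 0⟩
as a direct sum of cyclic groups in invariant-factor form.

rank_ℚ(R)=3; free=4−3=1
SNF(R) diag = [3, 9, 27] → torsion [3, 9, 27]

Answer: M ≅ ℤ^1 ⊕ ℤ/3 ⊕ ℤ/9 ⊕ ℤ/27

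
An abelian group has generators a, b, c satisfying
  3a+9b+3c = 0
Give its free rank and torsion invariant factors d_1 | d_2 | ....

Answer: M ≅ ℤ^2 ⊕ ℤ/3

Derivation:
rank_ℚ(R)=1; free=3−1=2
SNF(R) diag = [3] → torsion [3]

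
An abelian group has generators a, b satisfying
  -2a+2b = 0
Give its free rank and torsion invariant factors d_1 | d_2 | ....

Answer: M ≅ ℤ^1 ⊕ ℤ/2

Derivation:
rank_ℚ(R)=1; free=2−1=1
SNF(R) diag = [2] → torsion [2]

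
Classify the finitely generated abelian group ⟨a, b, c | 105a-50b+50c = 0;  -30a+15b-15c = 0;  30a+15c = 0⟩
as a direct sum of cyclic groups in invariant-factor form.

rank_ℚ(R)=3; free=3−3=0
SNF(R) diag = [5, 15, 15] → torsion [5, 15, 15]

Answer: M ≅ ℤ/5 ⊕ ℤ/15 ⊕ ℤ/15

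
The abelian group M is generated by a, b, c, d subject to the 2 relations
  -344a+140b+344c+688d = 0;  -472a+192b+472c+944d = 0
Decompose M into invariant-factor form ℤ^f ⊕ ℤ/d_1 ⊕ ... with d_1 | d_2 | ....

rank_ℚ(R)=2; free=4−2=2
SNF(R) diag = [4, 8] → torsion [4, 8]

Answer: M ≅ ℤ^2 ⊕ ℤ/4 ⊕ ℤ/8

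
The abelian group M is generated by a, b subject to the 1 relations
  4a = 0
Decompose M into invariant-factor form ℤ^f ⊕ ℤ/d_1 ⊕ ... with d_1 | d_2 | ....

rank_ℚ(R)=1; free=2−1=1
SNF(R) diag = [4] → torsion [4]

Answer: M ≅ ℤ^1 ⊕ ℤ/4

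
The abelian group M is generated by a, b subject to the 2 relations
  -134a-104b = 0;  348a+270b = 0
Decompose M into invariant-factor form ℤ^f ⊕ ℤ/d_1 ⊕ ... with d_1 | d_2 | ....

rank_ℚ(R)=2; free=2−2=0
SNF(R) diag = [2, 6] → torsion [2, 6]

Answer: M ≅ ℤ/2 ⊕ ℤ/6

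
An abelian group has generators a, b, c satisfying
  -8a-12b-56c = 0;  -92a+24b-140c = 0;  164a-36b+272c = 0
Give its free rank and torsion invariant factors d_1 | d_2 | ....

Answer: M ≅ ℤ/4 ⊕ ℤ/12 ⊕ ℤ/36

Derivation:
rank_ℚ(R)=3; free=3−3=0
SNF(R) diag = [4, 12, 36] → torsion [4, 12, 36]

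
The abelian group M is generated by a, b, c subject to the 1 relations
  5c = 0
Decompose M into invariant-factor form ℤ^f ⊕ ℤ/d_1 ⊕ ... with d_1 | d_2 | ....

rank_ℚ(R)=1; free=3−1=2
SNF(R) diag = [5] → torsion [5]

Answer: M ≅ ℤ^2 ⊕ ℤ/5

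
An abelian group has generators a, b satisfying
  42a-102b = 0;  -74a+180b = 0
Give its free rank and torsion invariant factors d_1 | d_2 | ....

Answer: M ≅ ℤ/2 ⊕ ℤ/6

Derivation:
rank_ℚ(R)=2; free=2−2=0
SNF(R) diag = [2, 6] → torsion [2, 6]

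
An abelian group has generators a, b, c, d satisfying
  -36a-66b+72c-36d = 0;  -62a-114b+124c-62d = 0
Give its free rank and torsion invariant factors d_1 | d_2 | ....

Answer: M ≅ ℤ^2 ⊕ ℤ/2 ⊕ ℤ/6

Derivation:
rank_ℚ(R)=2; free=4−2=2
SNF(R) diag = [2, 6] → torsion [2, 6]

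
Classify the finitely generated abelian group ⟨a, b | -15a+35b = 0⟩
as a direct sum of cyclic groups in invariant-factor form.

Answer: M ≅ ℤ^1 ⊕ ℤ/5

Derivation:
rank_ℚ(R)=1; free=2−1=1
SNF(R) diag = [5] → torsion [5]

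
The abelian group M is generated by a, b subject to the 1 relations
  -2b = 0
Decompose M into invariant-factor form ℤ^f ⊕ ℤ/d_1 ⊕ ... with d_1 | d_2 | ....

Answer: M ≅ ℤ^1 ⊕ ℤ/2

Derivation:
rank_ℚ(R)=1; free=2−1=1
SNF(R) diag = [2] → torsion [2]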